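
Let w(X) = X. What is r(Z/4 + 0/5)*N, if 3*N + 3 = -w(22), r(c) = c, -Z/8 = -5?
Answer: -250/3 ≈ -83.333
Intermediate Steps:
Z = 40 (Z = -8*(-5) = 40)
N = -25/3 (N = -1 + (-1*22)/3 = -1 + (⅓)*(-22) = -1 - 22/3 = -25/3 ≈ -8.3333)
r(Z/4 + 0/5)*N = (40/4 + 0/5)*(-25/3) = (40*(¼) + 0*(⅕))*(-25/3) = (10 + 0)*(-25/3) = 10*(-25/3) = -250/3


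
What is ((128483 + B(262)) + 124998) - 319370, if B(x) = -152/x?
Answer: -8631535/131 ≈ -65890.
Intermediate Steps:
((128483 + B(262)) + 124998) - 319370 = ((128483 - 152/262) + 124998) - 319370 = ((128483 - 152*1/262) + 124998) - 319370 = ((128483 - 76/131) + 124998) - 319370 = (16831197/131 + 124998) - 319370 = 33205935/131 - 319370 = -8631535/131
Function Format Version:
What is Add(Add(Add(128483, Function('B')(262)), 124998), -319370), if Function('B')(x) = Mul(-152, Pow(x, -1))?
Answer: Rational(-8631535, 131) ≈ -65890.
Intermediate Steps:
Add(Add(Add(128483, Function('B')(262)), 124998), -319370) = Add(Add(Add(128483, Mul(-152, Pow(262, -1))), 124998), -319370) = Add(Add(Add(128483, Mul(-152, Rational(1, 262))), 124998), -319370) = Add(Add(Add(128483, Rational(-76, 131)), 124998), -319370) = Add(Add(Rational(16831197, 131), 124998), -319370) = Add(Rational(33205935, 131), -319370) = Rational(-8631535, 131)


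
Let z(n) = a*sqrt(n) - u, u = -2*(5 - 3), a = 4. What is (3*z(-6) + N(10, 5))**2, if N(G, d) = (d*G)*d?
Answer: 67780 + 6288*I*sqrt(6) ≈ 67780.0 + 15402.0*I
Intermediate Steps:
u = -4 (u = -2*2 = -4)
N(G, d) = G*d**2 (N(G, d) = (G*d)*d = G*d**2)
z(n) = 4 + 4*sqrt(n) (z(n) = 4*sqrt(n) - 1*(-4) = 4*sqrt(n) + 4 = 4 + 4*sqrt(n))
(3*z(-6) + N(10, 5))**2 = (3*(4 + 4*sqrt(-6)) + 10*5**2)**2 = (3*(4 + 4*(I*sqrt(6))) + 10*25)**2 = (3*(4 + 4*I*sqrt(6)) + 250)**2 = ((12 + 12*I*sqrt(6)) + 250)**2 = (262 + 12*I*sqrt(6))**2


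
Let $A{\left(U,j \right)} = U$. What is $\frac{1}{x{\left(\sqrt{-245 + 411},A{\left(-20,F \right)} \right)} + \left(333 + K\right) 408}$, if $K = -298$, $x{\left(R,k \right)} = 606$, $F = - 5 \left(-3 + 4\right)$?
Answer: $\frac{1}{14886} \approx 6.7177 \cdot 10^{-5}$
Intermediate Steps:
$F = -5$ ($F = \left(-5\right) 1 = -5$)
$\frac{1}{x{\left(\sqrt{-245 + 411},A{\left(-20,F \right)} \right)} + \left(333 + K\right) 408} = \frac{1}{606 + \left(333 - 298\right) 408} = \frac{1}{606 + 35 \cdot 408} = \frac{1}{606 + 14280} = \frac{1}{14886}$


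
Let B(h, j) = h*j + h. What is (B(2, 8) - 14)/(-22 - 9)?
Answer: -4/31 ≈ -0.12903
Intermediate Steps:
B(h, j) = h + h*j
(B(2, 8) - 14)/(-22 - 9) = (2*(1 + 8) - 14)/(-22 - 9) = (2*9 - 14)/(-31) = (18 - 14)*(-1/31) = 4*(-1/31) = -4/31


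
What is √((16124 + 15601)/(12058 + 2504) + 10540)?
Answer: √27598622410/1618 ≈ 102.68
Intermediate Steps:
√((16124 + 15601)/(12058 + 2504) + 10540) = √(31725/14562 + 10540) = √(31725*(1/14562) + 10540) = √(3525/1618 + 10540) = √(17057245/1618) = √27598622410/1618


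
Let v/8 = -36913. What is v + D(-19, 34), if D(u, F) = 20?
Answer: -295284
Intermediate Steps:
v = -295304 (v = 8*(-36913) = -295304)
v + D(-19, 34) = -295304 + 20 = -295284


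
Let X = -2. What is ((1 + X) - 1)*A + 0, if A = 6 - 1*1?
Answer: -10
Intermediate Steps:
A = 5 (A = 6 - 1 = 5)
((1 + X) - 1)*A + 0 = ((1 - 2) - 1)*5 + 0 = (-1 - 1)*5 + 0 = -2*5 + 0 = -10 + 0 = -10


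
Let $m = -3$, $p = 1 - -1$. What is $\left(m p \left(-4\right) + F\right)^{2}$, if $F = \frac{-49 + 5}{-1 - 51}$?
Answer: $\frac{104329}{169} \approx 617.33$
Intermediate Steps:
$p = 2$ ($p = 1 + 1 = 2$)
$F = \frac{11}{13}$ ($F = - \frac{44}{-52} = \left(-44\right) \left(- \frac{1}{52}\right) = \frac{11}{13} \approx 0.84615$)
$\left(m p \left(-4\right) + F\right)^{2} = \left(\left(-3\right) 2 \left(-4\right) + \frac{11}{13}\right)^{2} = \left(\left(-6\right) \left(-4\right) + \frac{11}{13}\right)^{2} = \left(24 + \frac{11}{13}\right)^{2} = \left(\frac{323}{13}\right)^{2} = \frac{104329}{169}$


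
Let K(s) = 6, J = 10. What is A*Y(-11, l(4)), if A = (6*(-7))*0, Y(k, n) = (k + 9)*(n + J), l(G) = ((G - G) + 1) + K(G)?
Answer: 0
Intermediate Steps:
l(G) = 7 (l(G) = ((G - G) + 1) + 6 = (0 + 1) + 6 = 1 + 6 = 7)
Y(k, n) = (9 + k)*(10 + n) (Y(k, n) = (k + 9)*(n + 10) = (9 + k)*(10 + n))
A = 0 (A = -42*0 = 0)
A*Y(-11, l(4)) = 0*(90 + 9*7 + 10*(-11) - 11*7) = 0*(90 + 63 - 110 - 77) = 0*(-34) = 0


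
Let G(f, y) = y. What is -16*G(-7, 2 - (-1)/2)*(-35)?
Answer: 1400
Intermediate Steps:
-16*G(-7, 2 - (-1)/2)*(-35) = -16*(2 - (-1)/2)*(-35) = -16*(2 - 1*(-½))*(-35) = -16*(2 + ½)*(-35) = -16*5/2*(-35) = -40*(-35) = 1400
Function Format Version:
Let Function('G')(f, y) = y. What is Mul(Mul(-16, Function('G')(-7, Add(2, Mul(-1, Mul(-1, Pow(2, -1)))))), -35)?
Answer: 1400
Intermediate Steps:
Mul(Mul(-16, Function('G')(-7, Add(2, Mul(-1, Mul(-1, Pow(2, -1)))))), -35) = Mul(Mul(-16, Add(2, Mul(-1, Mul(-1, Pow(2, -1))))), -35) = Mul(Mul(-16, Add(2, Mul(-1, Mul(-1, Rational(1, 2))))), -35) = Mul(Mul(-16, Add(2, Mul(-1, Rational(-1, 2)))), -35) = Mul(Mul(-16, Add(2, Rational(1, 2))), -35) = Mul(Mul(-16, Rational(5, 2)), -35) = Mul(-40, -35) = 1400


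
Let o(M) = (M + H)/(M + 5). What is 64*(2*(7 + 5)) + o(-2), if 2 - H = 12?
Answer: 1532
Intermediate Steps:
H = -10 (H = 2 - 1*12 = 2 - 12 = -10)
o(M) = (-10 + M)/(5 + M) (o(M) = (M - 10)/(M + 5) = (-10 + M)/(5 + M))
64*(2*(7 + 5)) + o(-2) = 64*(2*(7 + 5)) + (-10 - 2)/(5 - 2) = 64*(2*12) - 12/3 = 64*24 + (1/3)*(-12) = 1536 - 4 = 1532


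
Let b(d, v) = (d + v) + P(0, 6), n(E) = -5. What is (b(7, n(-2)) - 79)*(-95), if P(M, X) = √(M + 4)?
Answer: 7125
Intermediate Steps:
P(M, X) = √(4 + M)
b(d, v) = 2 + d + v (b(d, v) = (d + v) + √(4 + 0) = (d + v) + √4 = (d + v) + 2 = 2 + d + v)
(b(7, n(-2)) - 79)*(-95) = ((2 + 7 - 5) - 79)*(-95) = (4 - 79)*(-95) = -75*(-95) = 7125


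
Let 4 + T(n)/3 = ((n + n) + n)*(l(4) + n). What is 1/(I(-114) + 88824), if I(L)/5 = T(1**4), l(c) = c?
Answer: 1/88989 ≈ 1.1237e-5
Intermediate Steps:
T(n) = -12 + 9*n*(4 + n) (T(n) = -12 + 3*(((n + n) + n)*(4 + n)) = -12 + 3*((2*n + n)*(4 + n)) = -12 + 3*((3*n)*(4 + n)) = -12 + 3*(3*n*(4 + n)) = -12 + 9*n*(4 + n))
I(L) = 165 (I(L) = 5*(-12 + 9*(1**4)**2 + 36*1**4) = 5*(-12 + 9*1**2 + 36*1) = 5*(-12 + 9*1 + 36) = 5*(-12 + 9 + 36) = 5*33 = 165)
1/(I(-114) + 88824) = 1/(165 + 88824) = 1/88989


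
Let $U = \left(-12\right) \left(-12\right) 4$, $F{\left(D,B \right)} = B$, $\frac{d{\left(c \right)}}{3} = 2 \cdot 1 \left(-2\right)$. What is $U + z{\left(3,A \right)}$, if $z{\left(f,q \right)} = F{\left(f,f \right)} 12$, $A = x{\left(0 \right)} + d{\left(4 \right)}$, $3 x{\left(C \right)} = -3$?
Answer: $612$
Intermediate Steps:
$x{\left(C \right)} = -1$ ($x{\left(C \right)} = \frac{1}{3} \left(-3\right) = -1$)
$d{\left(c \right)} = -12$ ($d{\left(c \right)} = 3 \cdot 2 \cdot 1 \left(-2\right) = 3 \cdot 2 \left(-2\right) = 3 \left(-4\right) = -12$)
$A = -13$ ($A = -1 - 12 = -13$)
$z{\left(f,q \right)} = 12 f$ ($z{\left(f,q \right)} = f 12 = 12 f$)
$U = 576$ ($U = 144 \cdot 4 = 576$)
$U + z{\left(3,A \right)} = 576 + 12 \cdot 3 = 576 + 36 = 612$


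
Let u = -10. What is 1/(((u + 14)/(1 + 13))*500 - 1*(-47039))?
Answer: 7/330273 ≈ 2.1195e-5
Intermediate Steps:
1/(((u + 14)/(1 + 13))*500 - 1*(-47039)) = 1/(((-10 + 14)/(1 + 13))*500 - 1*(-47039)) = 1/((4/14)*500 + 47039) = 1/((4*(1/14))*500 + 47039) = 1/((2/7)*500 + 47039) = 1/(1000/7 + 47039) = 1/(330273/7) = 7/330273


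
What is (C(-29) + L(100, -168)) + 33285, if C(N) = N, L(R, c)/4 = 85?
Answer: 33596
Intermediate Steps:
L(R, c) = 340 (L(R, c) = 4*85 = 340)
(C(-29) + L(100, -168)) + 33285 = (-29 + 340) + 33285 = 311 + 33285 = 33596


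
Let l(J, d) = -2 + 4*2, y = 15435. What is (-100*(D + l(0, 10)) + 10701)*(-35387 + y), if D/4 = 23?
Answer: -17976752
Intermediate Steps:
D = 92 (D = 4*23 = 92)
l(J, d) = 6 (l(J, d) = -2 + 8 = 6)
(-100*(D + l(0, 10)) + 10701)*(-35387 + y) = (-100*(92 + 6) + 10701)*(-35387 + 15435) = (-100*98 + 10701)*(-19952) = (-9800 + 10701)*(-19952) = 901*(-19952) = -17976752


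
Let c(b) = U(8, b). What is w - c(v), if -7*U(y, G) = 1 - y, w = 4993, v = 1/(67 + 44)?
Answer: 4992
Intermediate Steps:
v = 1/111 ≈ 0.0090090
U(y, G) = -1/7 + y/7 (U(y, G) = -(1 - y)/7 = -1/7 + y/7)
c(b) = 1 (c(b) = -1/7 + (1/7)*8 = -1/7 + 8/7 = 1)
w - c(v) = 4993 - 1*1 = 4993 - 1 = 4992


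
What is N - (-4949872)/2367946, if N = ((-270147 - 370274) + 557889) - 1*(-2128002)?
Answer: 2421783727246/1183973 ≈ 2.0455e+6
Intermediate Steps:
N = 2045470 (N = (-640421 + 557889) + 2128002 = -82532 + 2128002 = 2045470)
N - (-4949872)/2367946 = 2045470 - (-4949872)/2367946 = 2045470 - 1*(-2474936/1183973) = 2045470 + 2474936/1183973 = 2421783727246/1183973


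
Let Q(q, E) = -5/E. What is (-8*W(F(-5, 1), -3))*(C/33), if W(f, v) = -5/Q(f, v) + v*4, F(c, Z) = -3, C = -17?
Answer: -680/11 ≈ -61.818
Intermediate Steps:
W(f, v) = 5*v (W(f, v) = -5*(-v/5) + v*4 = -(-1)*v + 4*v = v + 4*v = 5*v)
(-8*W(F(-5, 1), -3))*(C/33) = (-40*(-3))*(-17/33) = (-8*(-15))*(-17*1/33) = 120*(-17/33) = -680/11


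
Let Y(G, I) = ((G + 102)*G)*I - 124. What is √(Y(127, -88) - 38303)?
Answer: I*√2597731 ≈ 1611.7*I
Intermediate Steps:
Y(G, I) = -124 + G*I*(102 + G) (Y(G, I) = ((102 + G)*G)*I - 124 = (G*(102 + G))*I - 124 = G*I*(102 + G) - 124 = -124 + G*I*(102 + G))
√(Y(127, -88) - 38303) = √((-124 - 88*127² + 102*127*(-88)) - 38303) = √((-124 - 88*16129 - 1139952) - 38303) = √((-124 - 1419352 - 1139952) - 38303) = √(-2559428 - 38303) = √(-2597731) = I*√2597731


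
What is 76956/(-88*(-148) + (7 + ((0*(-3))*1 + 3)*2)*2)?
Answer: 12826/2175 ≈ 5.8970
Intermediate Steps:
76956/(-88*(-148) + (7 + ((0*(-3))*1 + 3)*2)*2) = 76956/(13024 + (7 + (0*1 + 3)*2)*2) = 76956/(13024 + (7 + (0 + 3)*2)*2) = 76956/(13024 + (7 + 3*2)*2) = 76956/(13024 + (7 + 6)*2) = 76956/(13024 + 13*2) = 76956/(13024 + 26) = 76956/13050 = 76956*(1/13050) = 12826/2175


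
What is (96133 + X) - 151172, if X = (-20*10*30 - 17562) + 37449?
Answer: -41152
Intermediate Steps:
X = 13887 (X = (-200*30 - 17562) + 37449 = (-6000 - 17562) + 37449 = -23562 + 37449 = 13887)
(96133 + X) - 151172 = (96133 + 13887) - 151172 = 110020 - 151172 = -41152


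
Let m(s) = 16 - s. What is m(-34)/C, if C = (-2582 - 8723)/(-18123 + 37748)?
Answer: -196250/2261 ≈ -86.798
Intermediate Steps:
C = -2261/3925 (C = -11305/19625 = -11305*1/19625 = -2261/3925 ≈ -0.57605)
m(-34)/C = (16 - 1*(-34))/(-2261/3925) = (16 + 34)*(-3925/2261) = 50*(-3925/2261) = -196250/2261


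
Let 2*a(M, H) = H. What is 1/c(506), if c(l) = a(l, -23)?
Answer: -2/23 ≈ -0.086957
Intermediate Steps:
a(M, H) = H/2
c(l) = -23/2 (c(l) = (1/2)*(-23) = -23/2)
1/c(506) = 1/(-23/2) = -2/23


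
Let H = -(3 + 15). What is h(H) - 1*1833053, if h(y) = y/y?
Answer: -1833052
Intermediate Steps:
H = -18 (H = -1*18 = -18)
h(y) = 1
h(H) - 1*1833053 = 1 - 1*1833053 = 1 - 1833053 = -1833052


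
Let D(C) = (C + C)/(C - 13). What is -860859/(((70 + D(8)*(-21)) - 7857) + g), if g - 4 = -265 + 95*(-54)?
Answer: 4304295/65554 ≈ 65.660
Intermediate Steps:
g = -5391 (g = 4 + (-265 + 95*(-54)) = 4 + (-265 - 5130) = 4 - 5395 = -5391)
D(C) = 2*C/(-13 + C) (D(C) = (2*C)/(-13 + C) = 2*C/(-13 + C))
-860859/(((70 + D(8)*(-21)) - 7857) + g) = -860859/(((70 + (2*8/(-13 + 8))*(-21)) - 7857) - 5391) = -860859/(((70 + (2*8/(-5))*(-21)) - 7857) - 5391) = -860859/(((70 + (2*8*(-1/5))*(-21)) - 7857) - 5391) = -860859/(((70 - 16/5*(-21)) - 7857) - 5391) = -860859/(((70 + 336/5) - 7857) - 5391) = -860859/((686/5 - 7857) - 5391) = -860859/(-38599/5 - 5391) = -860859/(-65554/5) = -860859*(-5/65554) = 4304295/65554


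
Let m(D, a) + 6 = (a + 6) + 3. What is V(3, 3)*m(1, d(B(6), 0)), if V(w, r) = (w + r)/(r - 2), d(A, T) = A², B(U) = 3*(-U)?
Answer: 1962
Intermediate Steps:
B(U) = -3*U
V(w, r) = (r + w)/(-2 + r)
m(D, a) = 3 + a (m(D, a) = -6 + ((a + 6) + 3) = -6 + ((6 + a) + 3) = -6 + (9 + a) = 3 + a)
V(3, 3)*m(1, d(B(6), 0)) = ((3 + 3)/(-2 + 3))*(3 + (-3*6)²) = (6/1)*(3 + (-18)²) = (1*6)*(3 + 324) = 6*327 = 1962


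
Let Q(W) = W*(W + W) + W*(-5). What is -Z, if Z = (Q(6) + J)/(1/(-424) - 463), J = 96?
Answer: 58512/196313 ≈ 0.29805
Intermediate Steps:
Q(W) = -5*W + 2*W**2 (Q(W) = W*(2*W) - 5*W = 2*W**2 - 5*W = -5*W + 2*W**2)
Z = -58512/196313 (Z = (6*(-5 + 2*6) + 96)/(1/(-424) - 463) = (6*(-5 + 12) + 96)/(-1/424 - 463) = (6*7 + 96)/(-196313/424) = (42 + 96)*(-424/196313) = 138*(-424/196313) = -58512/196313 ≈ -0.29805)
-Z = -1*(-58512/196313) = 58512/196313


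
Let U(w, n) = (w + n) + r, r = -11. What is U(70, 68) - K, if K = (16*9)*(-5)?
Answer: 847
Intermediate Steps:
U(w, n) = -11 + n + w (U(w, n) = (w + n) - 11 = (n + w) - 11 = -11 + n + w)
K = -720 (K = 144*(-5) = -720)
U(70, 68) - K = (-11 + 68 + 70) - 1*(-720) = 127 + 720 = 847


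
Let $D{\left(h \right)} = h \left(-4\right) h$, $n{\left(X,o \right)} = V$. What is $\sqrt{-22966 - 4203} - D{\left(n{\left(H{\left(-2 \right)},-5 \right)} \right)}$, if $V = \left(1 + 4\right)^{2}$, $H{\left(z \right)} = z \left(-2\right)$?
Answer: $2500 + i \sqrt{27169} \approx 2500.0 + 164.83 i$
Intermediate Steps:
$H{\left(z \right)} = - 2 z$
$V = 25$ ($V = 5^{2} = 25$)
$n{\left(X,o \right)} = 25$
$D{\left(h \right)} = - 4 h^{2}$ ($D{\left(h \right)} = - 4 h h = - 4 h^{2}$)
$\sqrt{-22966 - 4203} - D{\left(n{\left(H{\left(-2 \right)},-5 \right)} \right)} = \sqrt{-22966 - 4203} - - 4 \cdot 25^{2} = \sqrt{-27169} - \left(-4\right) 625 = i \sqrt{27169} - -2500 = i \sqrt{27169} + 2500 = 2500 + i \sqrt{27169}$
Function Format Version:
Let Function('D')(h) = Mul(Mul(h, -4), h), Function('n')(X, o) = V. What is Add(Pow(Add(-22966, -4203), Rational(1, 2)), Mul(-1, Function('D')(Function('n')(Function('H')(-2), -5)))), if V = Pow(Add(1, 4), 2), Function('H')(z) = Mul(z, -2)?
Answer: Add(2500, Mul(I, Pow(27169, Rational(1, 2)))) ≈ Add(2500.0, Mul(164.83, I))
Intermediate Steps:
Function('H')(z) = Mul(-2, z)
V = 25 (V = Pow(5, 2) = 25)
Function('n')(X, o) = 25
Function('D')(h) = Mul(-4, Pow(h, 2)) (Function('D')(h) = Mul(Mul(-4, h), h) = Mul(-4, Pow(h, 2)))
Add(Pow(Add(-22966, -4203), Rational(1, 2)), Mul(-1, Function('D')(Function('n')(Function('H')(-2), -5)))) = Add(Pow(Add(-22966, -4203), Rational(1, 2)), Mul(-1, Mul(-4, Pow(25, 2)))) = Add(Pow(-27169, Rational(1, 2)), Mul(-1, Mul(-4, 625))) = Add(Mul(I, Pow(27169, Rational(1, 2))), Mul(-1, -2500)) = Add(Mul(I, Pow(27169, Rational(1, 2))), 2500) = Add(2500, Mul(I, Pow(27169, Rational(1, 2))))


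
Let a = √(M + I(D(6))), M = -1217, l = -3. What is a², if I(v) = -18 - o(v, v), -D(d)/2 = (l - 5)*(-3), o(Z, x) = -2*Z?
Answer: -1331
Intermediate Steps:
D(d) = -48 (D(d) = -2*(-3 - 5)*(-3) = -(-16)*(-3) = -2*24 = -48)
I(v) = -18 + 2*v (I(v) = -18 - (-2)*v = -18 + 2*v)
a = 11*I*√11 (a = √(-1217 + (-18 + 2*(-48))) = √(-1217 + (-18 - 96)) = √(-1217 - 114) = √(-1331) = 11*I*√11 ≈ 36.483*I)
a² = (11*I*√11)² = -1331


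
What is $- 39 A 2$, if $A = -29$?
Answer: $2262$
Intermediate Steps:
$- 39 A 2 = \left(-39\right) \left(-29\right) 2 = 1131 \cdot 2 = 2262$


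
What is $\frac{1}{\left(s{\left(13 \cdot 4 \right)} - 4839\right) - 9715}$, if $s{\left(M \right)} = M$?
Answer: $- \frac{1}{14502} \approx -6.8956 \cdot 10^{-5}$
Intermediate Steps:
$\frac{1}{\left(s{\left(13 \cdot 4 \right)} - 4839\right) - 9715} = \frac{1}{\left(13 \cdot 4 - 4839\right) - 9715} = \frac{1}{\left(52 - 4839\right) - 9715} = \frac{1}{-4787 - 9715} = \frac{1}{-14502} = - \frac{1}{14502}$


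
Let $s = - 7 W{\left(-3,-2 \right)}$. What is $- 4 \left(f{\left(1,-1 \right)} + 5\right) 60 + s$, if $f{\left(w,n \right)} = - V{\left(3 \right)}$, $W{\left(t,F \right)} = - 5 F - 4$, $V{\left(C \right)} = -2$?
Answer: $-1722$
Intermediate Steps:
$W{\left(t,F \right)} = -4 - 5 F$
$f{\left(w,n \right)} = 2$ ($f{\left(w,n \right)} = \left(-1\right) \left(-2\right) = 2$)
$s = -42$ ($s = - 7 \left(-4 - -10\right) = - 7 \left(-4 + 10\right) = \left(-7\right) 6 = -42$)
$- 4 \left(f{\left(1,-1 \right)} + 5\right) 60 + s = - 4 \left(2 + 5\right) 60 - 42 = \left(-4\right) 7 \cdot 60 - 42 = \left(-28\right) 60 - 42 = -1680 - 42 = -1722$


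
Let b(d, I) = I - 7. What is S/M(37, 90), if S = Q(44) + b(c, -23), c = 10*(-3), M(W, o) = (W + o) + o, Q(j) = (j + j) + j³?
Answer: 85242/217 ≈ 392.82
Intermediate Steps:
Q(j) = j³ + 2*j (Q(j) = 2*j + j³ = j³ + 2*j)
M(W, o) = W + 2*o
c = -30
b(d, I) = -7 + I
S = 85242 (S = 44*(2 + 44²) + (-7 - 23) = 44*(2 + 1936) - 30 = 44*1938 - 30 = 85272 - 30 = 85242)
S/M(37, 90) = 85242/(37 + 2*90) = 85242/(37 + 180) = 85242/217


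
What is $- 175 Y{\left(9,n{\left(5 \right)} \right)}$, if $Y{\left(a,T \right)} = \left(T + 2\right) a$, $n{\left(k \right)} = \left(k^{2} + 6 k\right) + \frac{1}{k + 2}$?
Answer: $-90000$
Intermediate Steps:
$n{\left(k \right)} = k^{2} + \frac{1}{2 + k} + 6 k$ ($n{\left(k \right)} = \left(k^{2} + 6 k\right) + \frac{1}{2 + k} = k^{2} + \frac{1}{2 + k} + 6 k$)
$Y{\left(a,T \right)} = a \left(2 + T\right)$ ($Y{\left(a,T \right)} = \left(2 + T\right) a = a \left(2 + T\right)$)
$- 175 Y{\left(9,n{\left(5 \right)} \right)} = - 175 \cdot 9 \left(2 + \frac{1 + 5^{3} + 8 \cdot 5^{2} + 12 \cdot 5}{2 + 5}\right) = - 175 \cdot 9 \left(2 + \frac{1 + 125 + 8 \cdot 25 + 60}{7}\right) = - 175 \cdot 9 \left(2 + \frac{1 + 125 + 200 + 60}{7}\right) = - 175 \cdot 9 \left(2 + \frac{1}{7} \cdot 386\right) = - 175 \cdot 9 \left(2 + \frac{386}{7}\right) = - 175 \cdot 9 \cdot \frac{400}{7} = \left(-175\right) \frac{3600}{7} = -90000$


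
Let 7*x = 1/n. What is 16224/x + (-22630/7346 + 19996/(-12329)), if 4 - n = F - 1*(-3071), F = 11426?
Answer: -74535479901170951/45284417 ≈ -1.6459e+9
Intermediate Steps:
n = -14493 (n = 4 - (11426 - 1*(-3071)) = 4 - (11426 + 3071) = 4 - 1*14497 = 4 - 14497 = -14493)
x = -1/101451 (x = (⅐)/(-14493) = (⅐)*(-1/14493) = -1/101451 ≈ -9.8570e-6)
16224/x + (-22630/7346 + 19996/(-12329)) = 16224/(-1/101451) + (-22630/7346 + 19996/(-12329)) = 16224*(-101451) + (-22630*1/7346 + 19996*(-1/12329)) = -1645941024 + (-11315/3673 - 19996/12329) = -1645941024 - 212947943/45284417 = -74535479901170951/45284417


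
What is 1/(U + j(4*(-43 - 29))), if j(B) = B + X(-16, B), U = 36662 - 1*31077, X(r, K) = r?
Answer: 1/5281 ≈ 0.00018936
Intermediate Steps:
U = 5585 (U = 36662 - 31077 = 5585)
j(B) = -16 + B (j(B) = B - 16 = -16 + B)
1/(U + j(4*(-43 - 29))) = 1/(5585 + (-16 + 4*(-43 - 29))) = 1/(5585 + (-16 + 4*(-72))) = 1/(5585 + (-16 - 288)) = 1/(5585 - 304) = 1/5281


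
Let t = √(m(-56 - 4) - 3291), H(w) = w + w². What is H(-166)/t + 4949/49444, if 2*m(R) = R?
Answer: 4949/49444 - 9130*I*√41/123 ≈ 0.10009 - 475.29*I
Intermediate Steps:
m(R) = R/2
t = 9*I*√41 (t = √((-56 - 4)/2 - 3291) = √((½)*(-60) - 3291) = √(-30 - 3291) = √(-3321) = 9*I*√41 ≈ 57.628*I)
H(-166)/t + 4949/49444 = (-166*(1 - 166))/((9*I*√41)) + 4949/49444 = (-166*(-165))*(-I*√41/369) + 4949*(1/49444) = 27390*(-I*√41/369) + 4949/49444 = -9130*I*√41/123 + 4949/49444 = 4949/49444 - 9130*I*√41/123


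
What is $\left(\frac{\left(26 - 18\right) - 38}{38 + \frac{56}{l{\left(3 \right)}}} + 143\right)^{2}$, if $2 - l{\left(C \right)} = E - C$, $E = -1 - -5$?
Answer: $\frac{44970436}{2209} \approx 20358.0$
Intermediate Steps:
$E = 4$ ($E = -1 + 5 = 4$)
$l{\left(C \right)} = -2 + C$ ($l{\left(C \right)} = 2 - \left(4 - C\right) = 2 + \left(-4 + C\right) = -2 + C$)
$\left(\frac{\left(26 - 18\right) - 38}{38 + \frac{56}{l{\left(3 \right)}}} + 143\right)^{2} = \left(\frac{\left(26 - 18\right) - 38}{38 + \frac{56}{-2 + 3}} + 143\right)^{2} = \left(\frac{8 - 38}{38 + \frac{56}{1}} + 143\right)^{2} = \left(- \frac{30}{38 + 56 \cdot 1} + 143\right)^{2} = \left(- \frac{30}{38 + 56} + 143\right)^{2} = \left(- \frac{30}{94} + 143\right)^{2} = \left(\left(-30\right) \frac{1}{94} + 143\right)^{2} = \left(- \frac{15}{47} + 143\right)^{2} = \left(\frac{6706}{47}\right)^{2} = \frac{44970436}{2209}$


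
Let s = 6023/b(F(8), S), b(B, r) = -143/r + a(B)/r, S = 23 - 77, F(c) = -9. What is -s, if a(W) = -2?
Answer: -325242/145 ≈ -2243.0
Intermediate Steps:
S = -54
b(B, r) = -145/r (b(B, r) = -143/r - 2/r = -145/r)
s = 325242/145 (s = 6023/((-145/(-54))) = 6023/((-145*(-1/54))) = 6023/(145/54) = 6023*(54/145) = 325242/145 ≈ 2243.0)
-s = -1*325242/145 = -325242/145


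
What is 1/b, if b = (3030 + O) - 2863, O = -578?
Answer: -1/411 ≈ -0.0024331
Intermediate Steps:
b = -411 (b = (3030 - 578) - 2863 = 2452 - 2863 = -411)
1/b = 1/(-411) = -1/411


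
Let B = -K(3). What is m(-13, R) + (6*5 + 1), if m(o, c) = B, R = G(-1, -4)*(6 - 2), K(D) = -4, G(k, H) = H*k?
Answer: 35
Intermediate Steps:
R = 16 (R = (-4*(-1))*(6 - 2) = 4*4 = 16)
B = 4 (B = -1*(-4) = 4)
m(o, c) = 4
m(-13, R) + (6*5 + 1) = 4 + (6*5 + 1) = 4 + (30 + 1) = 4 + 31 = 35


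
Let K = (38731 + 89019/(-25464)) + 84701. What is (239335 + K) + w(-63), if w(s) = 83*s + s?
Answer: 3034218127/8488 ≈ 3.5747e+5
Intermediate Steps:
w(s) = 84*s
K = 1047661143/8488 (K = (38731 + 89019*(-1/25464)) + 84701 = (38731 - 29673/8488) + 84701 = 328719055/8488 + 84701 = 1047661143/8488 ≈ 1.2343e+5)
(239335 + K) + w(-63) = (239335 + 1047661143/8488) + 84*(-63) = 3079136623/8488 - 5292 = 3034218127/8488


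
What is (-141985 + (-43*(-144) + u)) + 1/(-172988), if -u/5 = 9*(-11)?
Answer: -23404930425/172988 ≈ -1.3530e+5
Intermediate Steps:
u = 495 (u = -45*(-11) = -5*(-99) = 495)
(-141985 + (-43*(-144) + u)) + 1/(-172988) = (-141985 + (-43*(-144) + 495)) + 1/(-172988) = (-141985 + (6192 + 495)) - 1/172988 = (-141985 + 6687) - 1/172988 = -135298 - 1/172988 = -23404930425/172988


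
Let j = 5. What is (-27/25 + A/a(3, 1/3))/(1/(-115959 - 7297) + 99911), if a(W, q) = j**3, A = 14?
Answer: -14913976/1539328776875 ≈ -9.6886e-6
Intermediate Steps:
a(W, q) = 125 (a(W, q) = 5**3 = 125)
(-27/25 + A/a(3, 1/3))/(1/(-115959 - 7297) + 99911) = (-27/25 + 14/125)/(1/(-115959 - 7297) + 99911) = (-27*1/25 + 14*(1/125))/(1/(-123256) + 99911) = (-27/25 + 14/125)/(-1/123256 + 99911) = -121/(125*12314630215/123256) = -121/125*123256/12314630215 = -14913976/1539328776875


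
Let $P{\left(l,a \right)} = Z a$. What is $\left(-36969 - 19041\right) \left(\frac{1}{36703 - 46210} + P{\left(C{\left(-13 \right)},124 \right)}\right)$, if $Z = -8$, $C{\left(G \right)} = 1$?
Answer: $\frac{176075743150}{3169} \approx 5.5562 \cdot 10^{7}$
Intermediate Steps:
$P{\left(l,a \right)} = - 8 a$
$\left(-36969 - 19041\right) \left(\frac{1}{36703 - 46210} + P{\left(C{\left(-13 \right)},124 \right)}\right) = \left(-36969 - 19041\right) \left(\frac{1}{36703 - 46210} - 992\right) = - 56010 \left(\frac{1}{-9507} - 992\right) = - 56010 \left(- \frac{1}{9507} - 992\right) = \left(-56010\right) \left(- \frac{9430945}{9507}\right) = \frac{176075743150}{3169}$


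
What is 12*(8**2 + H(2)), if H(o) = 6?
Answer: 840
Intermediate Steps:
12*(8**2 + H(2)) = 12*(8**2 + 6) = 12*(64 + 6) = 12*70 = 840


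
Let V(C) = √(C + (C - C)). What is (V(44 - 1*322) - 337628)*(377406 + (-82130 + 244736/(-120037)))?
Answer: -11966819467110928/120037 + 35443800476*I*√278/120037 ≈ -9.9693e+10 + 4.9232e+6*I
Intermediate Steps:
V(C) = √C (V(C) = √(C + 0) = √C)
(V(44 - 1*322) - 337628)*(377406 + (-82130 + 244736/(-120037))) = (√(44 - 1*322) - 337628)*(377406 + (-82130 + 244736/(-120037))) = (√(44 - 322) - 337628)*(377406 + (-82130 + 244736*(-1/120037))) = (√(-278) - 337628)*(377406 + (-82130 - 244736/120037)) = (I*√278 - 337628)*(377406 - 9858883546/120037) = (-337628 + I*√278)*(35443800476/120037) = -11966819467110928/120037 + 35443800476*I*√278/120037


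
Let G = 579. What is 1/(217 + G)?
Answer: 1/796 ≈ 0.0012563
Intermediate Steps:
1/(217 + G) = 1/(217 + 579) = 1/796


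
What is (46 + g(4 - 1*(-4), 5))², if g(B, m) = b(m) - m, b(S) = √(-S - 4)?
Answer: 1672 + 246*I ≈ 1672.0 + 246.0*I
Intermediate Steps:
b(S) = √(-4 - S)
g(B, m) = √(-4 - m) - m
(46 + g(4 - 1*(-4), 5))² = (46 + (√(-4 - 1*5) - 1*5))² = (46 + (√(-4 - 5) - 5))² = (46 + (√(-9) - 5))² = (46 + (3*I - 5))² = (46 + (-5 + 3*I))² = (41 + 3*I)²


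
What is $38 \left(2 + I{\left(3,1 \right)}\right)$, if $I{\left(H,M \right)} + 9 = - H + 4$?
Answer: $-228$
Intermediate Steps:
$I{\left(H,M \right)} = -5 - H$ ($I{\left(H,M \right)} = -9 - \left(-4 + H\right) = -5 - H$)
$38 \left(2 + I{\left(3,1 \right)}\right) = 38 \left(2 - 8\right) = 38 \left(-6\right) = -228$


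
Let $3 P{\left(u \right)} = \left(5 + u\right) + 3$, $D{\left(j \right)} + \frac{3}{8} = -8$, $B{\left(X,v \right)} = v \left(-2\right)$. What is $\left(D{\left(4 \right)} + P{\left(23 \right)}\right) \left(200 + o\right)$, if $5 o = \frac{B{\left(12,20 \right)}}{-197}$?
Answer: $\frac{77174}{197} \approx 391.75$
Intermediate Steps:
$B{\left(X,v \right)} = - 2 v$
$D{\left(j \right)} = - \frac{67}{8}$ ($D{\left(j \right)} = - \frac{3}{8} - 8 = - \frac{67}{8}$)
$P{\left(u \right)} = \frac{8}{3} + \frac{u}{3}$ ($P{\left(u \right)} = \frac{\left(5 + u\right) + 3}{3} = \frac{8 + u}{3} = \frac{8}{3} + \frac{u}{3}$)
$o = \frac{8}{197}$ ($o = \frac{\left(-2\right) 20 \frac{1}{-197}}{5} = \frac{\left(-40\right) \left(- \frac{1}{197}\right)}{5} = \frac{1}{5} \cdot \frac{40}{197} = \frac{8}{197} \approx 0.040609$)
$\left(D{\left(4 \right)} + P{\left(23 \right)}\right) \left(200 + o\right) = \left(- \frac{67}{8} + \left(\frac{8}{3} + \frac{1}{3} \cdot 23\right)\right) \left(200 + \frac{8}{197}\right) = \left(- \frac{67}{8} + \left(\frac{8}{3} + \frac{23}{3}\right)\right) \frac{39408}{197} = \left(- \frac{67}{8} + \frac{31}{3}\right) \frac{39408}{197} = \frac{47}{24} \cdot \frac{39408}{197} = \frac{77174}{197}$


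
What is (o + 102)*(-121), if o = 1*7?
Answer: -13189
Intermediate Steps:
o = 7
(o + 102)*(-121) = (7 + 102)*(-121) = 109*(-121) = -13189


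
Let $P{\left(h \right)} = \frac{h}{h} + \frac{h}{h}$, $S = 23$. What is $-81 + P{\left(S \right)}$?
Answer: $-79$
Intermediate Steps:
$P{\left(h \right)} = 2$ ($P{\left(h \right)} = 1 + 1 = 2$)
$-81 + P{\left(S \right)} = -81 + 2 = -79$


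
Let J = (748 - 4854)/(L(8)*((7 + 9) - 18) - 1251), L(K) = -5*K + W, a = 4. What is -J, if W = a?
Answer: -4106/1179 ≈ -3.4826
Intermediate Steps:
W = 4
L(K) = 4 - 5*K (L(K) = -5*K + 4 = 4 - 5*K)
J = 4106/1179 (J = (748 - 4854)/((4 - 5*8)*((7 + 9) - 18) - 1251) = -4106/((4 - 40)*(16 - 18) - 1251) = -4106/(-36*(-2) - 1251) = -4106/(72 - 1251) = -4106/(-1179) = -4106*(-1/1179) = 4106/1179 ≈ 3.4826)
-J = -1*4106/1179 = -4106/1179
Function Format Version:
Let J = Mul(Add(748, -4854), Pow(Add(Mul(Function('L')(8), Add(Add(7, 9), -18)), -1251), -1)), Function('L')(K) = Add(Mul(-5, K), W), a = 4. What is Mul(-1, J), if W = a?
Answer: Rational(-4106, 1179) ≈ -3.4826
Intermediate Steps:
W = 4
Function('L')(K) = Add(4, Mul(-5, K)) (Function('L')(K) = Add(Mul(-5, K), 4) = Add(4, Mul(-5, K)))
J = Rational(4106, 1179) (J = Mul(Add(748, -4854), Pow(Add(Mul(Add(4, Mul(-5, 8)), Add(Add(7, 9), -18)), -1251), -1)) = Mul(-4106, Pow(Add(Mul(Add(4, -40), Add(16, -18)), -1251), -1)) = Mul(-4106, Pow(Add(Mul(-36, -2), -1251), -1)) = Mul(-4106, Pow(Add(72, -1251), -1)) = Mul(-4106, Pow(-1179, -1)) = Mul(-4106, Rational(-1, 1179)) = Rational(4106, 1179) ≈ 3.4826)
Mul(-1, J) = Mul(-1, Rational(4106, 1179)) = Rational(-4106, 1179)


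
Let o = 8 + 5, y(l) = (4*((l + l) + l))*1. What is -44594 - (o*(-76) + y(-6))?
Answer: -43534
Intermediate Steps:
y(l) = 12*l (y(l) = (4*(2*l + l))*1 = (4*(3*l))*1 = (12*l)*1 = 12*l)
o = 13
-44594 - (o*(-76) + y(-6)) = -44594 - (13*(-76) + 12*(-6)) = -44594 - (-988 - 72) = -44594 - 1*(-1060) = -44594 + 1060 = -43534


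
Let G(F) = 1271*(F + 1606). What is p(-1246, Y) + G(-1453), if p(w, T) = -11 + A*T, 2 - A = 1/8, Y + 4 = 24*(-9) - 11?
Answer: 1552151/8 ≈ 1.9402e+5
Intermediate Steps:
Y = -231 (Y = -4 + (24*(-9) - 11) = -4 + (-216 - 11) = -4 - 227 = -231)
A = 15/8 (A = 2 - 1/8 = 2 - 1*⅛ = 2 - ⅛ = 15/8 ≈ 1.8750)
G(F) = 2041226 + 1271*F (G(F) = 1271*(1606 + F) = 2041226 + 1271*F)
p(w, T) = -11 + 15*T/8
p(-1246, Y) + G(-1453) = (-11 + (15/8)*(-231)) + (2041226 + 1271*(-1453)) = (-11 - 3465/8) + (2041226 - 1846763) = -3553/8 + 194463 = 1552151/8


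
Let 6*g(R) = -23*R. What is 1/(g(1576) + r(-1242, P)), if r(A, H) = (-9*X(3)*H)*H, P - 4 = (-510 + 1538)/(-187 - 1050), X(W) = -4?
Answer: -4590507/26073211756 ≈ -0.00017606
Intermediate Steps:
g(R) = -23*R/6 (g(R) = (-23*R)/6 = -23*R/6)
P = 3920/1237 (P = 4 + (-510 + 1538)/(-187 - 1050) = 4 + 1028/(-1237) = 4 + 1028*(-1/1237) = 4 - 1028/1237 = 3920/1237 ≈ 3.1690)
r(A, H) = 36*H² (r(A, H) = (-(-36)*H)*H = (36*H)*H = 36*H²)
1/(g(1576) + r(-1242, P)) = 1/(-23/6*1576 + 36*(3920/1237)²) = 1/(-18124/3 + 36*(15366400/1530169)) = 1/(-18124/3 + 553190400/1530169) = 1/(-26073211756/4590507) = -4590507/26073211756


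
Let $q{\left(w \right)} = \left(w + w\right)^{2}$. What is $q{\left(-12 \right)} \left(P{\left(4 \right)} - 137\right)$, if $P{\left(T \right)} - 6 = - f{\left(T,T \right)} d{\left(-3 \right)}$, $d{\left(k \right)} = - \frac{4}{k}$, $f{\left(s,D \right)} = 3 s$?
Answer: $-84672$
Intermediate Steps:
$q{\left(w \right)} = 4 w^{2}$ ($q{\left(w \right)} = \left(2 w\right)^{2} = 4 w^{2}$)
$P{\left(T \right)} = 6 - 4 T$ ($P{\left(T \right)} = 6 - 3 T \left(- \frac{4}{-3}\right) = 6 - 3 T \left(\left(-4\right) \left(- \frac{1}{3}\right)\right) = 6 - 3 T \frac{4}{3} = 6 - 4 T$)
$q{\left(-12 \right)} \left(P{\left(4 \right)} - 137\right) = 4 \left(-12\right)^{2} \left(\left(6 - 16\right) - 137\right) = 4 \cdot 144 \left(\left(6 - 16\right) - 137\right) = 576 \left(-10 - 137\right) = 576 \left(-147\right) = -84672$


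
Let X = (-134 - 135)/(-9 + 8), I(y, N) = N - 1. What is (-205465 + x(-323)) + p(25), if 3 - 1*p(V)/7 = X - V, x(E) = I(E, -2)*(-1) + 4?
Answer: -207145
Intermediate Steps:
I(y, N) = -1 + N
X = 269 (X = -269/(-1) = -269*(-1) = 269)
x(E) = 7 (x(E) = (-1 - 2)*(-1) + 4 = -3*(-1) + 4 = 3 + 4 = 7)
p(V) = -1862 + 7*V (p(V) = 21 - 7*(269 - V) = 21 + (-1883 + 7*V) = -1862 + 7*V)
(-205465 + x(-323)) + p(25) = (-205465 + 7) + (-1862 + 7*25) = -205458 + (-1862 + 175) = -205458 - 1687 = -207145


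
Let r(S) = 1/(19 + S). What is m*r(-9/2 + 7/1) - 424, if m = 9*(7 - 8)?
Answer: -18250/43 ≈ -424.42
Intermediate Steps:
m = -9 (m = 9*(-1) = -9)
m*r(-9/2 + 7/1) - 424 = -9/(19 + (-9/2 + 7/1)) - 424 = -9/(19 + (-9*1/2 + 7*1)) - 424 = -9/(19 + (-9/2 + 7)) - 424 = -9/(19 + 5/2) - 424 = -9/43/2 - 424 = -9*2/43 - 424 = -18/43 - 424 = -18250/43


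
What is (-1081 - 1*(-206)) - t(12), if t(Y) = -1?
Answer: -874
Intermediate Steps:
(-1081 - 1*(-206)) - t(12) = (-1081 - 1*(-206)) - 1*(-1) = (-1081 + 206) + 1 = -875 + 1 = -874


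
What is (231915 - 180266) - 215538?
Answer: -163889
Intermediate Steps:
(231915 - 180266) - 215538 = 51649 - 215538 = -163889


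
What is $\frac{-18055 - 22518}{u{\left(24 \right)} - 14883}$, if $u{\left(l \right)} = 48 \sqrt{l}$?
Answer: $\frac{201282653}{73816131} + \frac{1298336 \sqrt{6}}{73816131} \approx 2.7699$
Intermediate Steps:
$\frac{-18055 - 22518}{u{\left(24 \right)} - 14883} = \frac{-18055 - 22518}{48 \sqrt{24} - 14883} = - \frac{40573}{48 \cdot 2 \sqrt{6} - 14883} = - \frac{40573}{96 \sqrt{6} - 14883} = - \frac{40573}{-14883 + 96 \sqrt{6}}$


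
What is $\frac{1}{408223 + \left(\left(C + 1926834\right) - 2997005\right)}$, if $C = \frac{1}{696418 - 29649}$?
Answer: $- \frac{666769}{441366406011} \approx -1.5107 \cdot 10^{-6}$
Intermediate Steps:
$C = \frac{1}{666769}$ ($C = \frac{1}{696418 - 29649} = \frac{1}{666769} \approx 1.4998 \cdot 10^{-6}$)
$\frac{1}{408223 + \left(\left(C + 1926834\right) - 2997005\right)} = \frac{1}{408223 + \left(\left(\frac{1}{666769} + 1926834\right) - 2997005\right)} = \frac{1}{408223 + \left(\frac{1284753179347}{666769} - 2997005\right)} = \frac{1}{408223 - \frac{713556847498}{666769}} = \frac{1}{- \frac{441366406011}{666769}} = - \frac{666769}{441366406011}$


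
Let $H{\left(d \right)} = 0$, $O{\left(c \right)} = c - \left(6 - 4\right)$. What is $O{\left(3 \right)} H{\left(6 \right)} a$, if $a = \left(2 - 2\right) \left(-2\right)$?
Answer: $0$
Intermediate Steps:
$O{\left(c \right)} = -2 + c$ ($O{\left(c \right)} = c - 2 = -2 + c$)
$a = 0$ ($a = 0 \left(-2\right) = 0$)
$O{\left(3 \right)} H{\left(6 \right)} a = \left(-2 + 3\right) 0 \cdot 0 = 1 \cdot 0 \cdot 0 = 0 \cdot 0 = 0$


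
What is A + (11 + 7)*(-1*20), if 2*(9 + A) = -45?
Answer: -783/2 ≈ -391.50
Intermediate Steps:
A = -63/2 (A = -9 + (1/2)*(-45) = -9 - 45/2 = -63/2 ≈ -31.500)
A + (11 + 7)*(-1*20) = -63/2 + (11 + 7)*(-1*20) = -63/2 + 18*(-20) = -63/2 - 360 = -783/2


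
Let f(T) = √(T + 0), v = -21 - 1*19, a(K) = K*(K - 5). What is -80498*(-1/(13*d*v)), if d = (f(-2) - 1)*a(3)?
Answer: -40249/4680 - 40249*I*√2/4680 ≈ -8.6002 - 12.163*I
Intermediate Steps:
a(K) = K*(-5 + K)
v = -40 (v = -21 - 19 = -40)
f(T) = √T
d = 6 - 6*I*√2 (d = (√(-2) - 1)*(3*(-5 + 3)) = (I*√2 - 1)*(3*(-2)) = (-1 + I*√2)*(-6) = 6 - 6*I*√2 ≈ 6.0 - 8.4853*I)
-80498*(-1/(13*d*v)) = -80498*1/(520*(6 - 6*I*√2)) = -80498*(-1/(13*(-240 + 240*I*√2))) = -80498/(3120 - 3120*I*√2)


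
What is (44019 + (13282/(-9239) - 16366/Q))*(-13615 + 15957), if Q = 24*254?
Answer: 1451430764643845/14080236 ≈ 1.0308e+8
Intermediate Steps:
Q = 6096
(44019 + (13282/(-9239) - 16366/Q))*(-13615 + 15957) = (44019 + (13282/(-9239) - 16366/6096))*(-13615 + 15957) = (44019 + (13282*(-1/9239) - 16366*1/6096))*2342 = (44019 + (-13282/9239 - 8183/3048))*2342 = (44019 - 116086273/28160472)*2342 = (1239479730695/28160472)*2342 = 1451430764643845/14080236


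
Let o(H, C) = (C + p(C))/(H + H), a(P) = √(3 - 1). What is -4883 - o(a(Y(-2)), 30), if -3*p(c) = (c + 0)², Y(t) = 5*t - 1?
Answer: -4883 + 135*√2/2 ≈ -4787.5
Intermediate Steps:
Y(t) = -1 + 5*t
a(P) = √2
p(c) = -c²/3 (p(c) = -(c + 0)²/3 = -c²/3)
o(H, C) = (C - C²/3)/(2*H) (o(H, C) = (C - C²/3)/(H + H) = (C - C²/3)/((2*H)) = (C - C²/3)*(1/(2*H)) = (C - C²/3)/(2*H))
-4883 - o(a(Y(-2)), 30) = -4883 - 30*(3 - 1*30)/(6*(√2)) = -4883 - 30*√2/2*(3 - 30)/6 = -4883 - 30*√2/2*(-27)/6 = -4883 - (-135)*√2/2 = -4883 + 135*√2/2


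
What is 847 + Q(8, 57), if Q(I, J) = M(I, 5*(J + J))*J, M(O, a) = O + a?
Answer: 33793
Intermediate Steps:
Q(I, J) = J*(I + 10*J) (Q(I, J) = (I + 5*(J + J))*J = (I + 5*(2*J))*J = (I + 10*J)*J = J*(I + 10*J))
847 + Q(8, 57) = 847 + 57*(8 + 10*57) = 847 + 57*(8 + 570) = 847 + 57*578 = 847 + 32946 = 33793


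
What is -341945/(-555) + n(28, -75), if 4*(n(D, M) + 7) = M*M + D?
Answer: 897931/444 ≈ 2022.4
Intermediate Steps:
n(D, M) = -7 + D/4 + M²/4 (n(D, M) = -7 + (M*M + D)/4 = -7 + (M² + D)/4 = -7 + (D + M²)/4 = -7 + (D/4 + M²/4) = -7 + D/4 + M²/4)
-341945/(-555) + n(28, -75) = -341945/(-555) + (-7 + (¼)*28 + (¼)*(-75)²) = -341945*(-1/555) + (-7 + 7 + (¼)*5625) = 68389/111 + (-7 + 7 + 5625/4) = 68389/111 + 5625/4 = 897931/444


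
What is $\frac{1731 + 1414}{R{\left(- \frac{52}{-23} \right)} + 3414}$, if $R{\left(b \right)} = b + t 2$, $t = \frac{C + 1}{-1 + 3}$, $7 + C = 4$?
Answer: $\frac{72335}{78528} \approx 0.92114$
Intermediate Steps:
$C = -3$ ($C = -7 + 4 = -3$)
$t = -1$ ($t = \frac{-3 + 1}{-1 + 3} = - \frac{2}{2} = \left(-2\right) \frac{1}{2} = -1$)
$R{\left(b \right)} = -2 + b$ ($R{\left(b \right)} = b - 2 = -2 + b$)
$\frac{1731 + 1414}{R{\left(- \frac{52}{-23} \right)} + 3414} = \frac{1731 + 1414}{\left(-2 - \frac{52}{-23}\right) + 3414} = \frac{3145}{\left(-2 - - \frac{52}{23}\right) + 3414} = \frac{3145}{\left(-2 + \frac{52}{23}\right) + 3414} = \frac{3145}{\frac{6}{23} + 3414} = \frac{3145}{\frac{78528}{23}} = 3145 \cdot \frac{23}{78528} = \frac{72335}{78528}$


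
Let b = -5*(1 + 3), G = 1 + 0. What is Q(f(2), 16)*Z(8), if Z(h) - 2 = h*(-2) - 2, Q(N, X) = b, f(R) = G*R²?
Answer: 320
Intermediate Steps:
G = 1
f(R) = R² (f(R) = 1*R² = R²)
b = -20 (b = -5*4 = -20)
Q(N, X) = -20
Z(h) = -2*h (Z(h) = 2 + (h*(-2) - 2) = 2 + (-2*h - 2) = 2 + (-2 - 2*h) = -2*h)
Q(f(2), 16)*Z(8) = -(-40)*8 = -20*(-16) = 320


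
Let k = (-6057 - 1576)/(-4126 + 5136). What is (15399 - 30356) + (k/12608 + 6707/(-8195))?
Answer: -312186991049239/20871157120 ≈ -14958.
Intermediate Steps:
k = -7633/1010 ≈ -7.5574
(15399 - 30356) + (k/12608 + 6707/(-8195)) = (15399 - 30356) + (-7633/1010/12608 + 6707/(-8195)) = -14957 + (-7633/1010*1/12608 + 6707*(-1/8195)) = -14957 + (-7633/12734080 - 6707/8195) = -14957 - 17094005399/20871157120 = -312186991049239/20871157120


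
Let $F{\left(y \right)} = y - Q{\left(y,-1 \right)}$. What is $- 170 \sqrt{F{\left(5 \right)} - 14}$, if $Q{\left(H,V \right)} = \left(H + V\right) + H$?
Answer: $- 510 i \sqrt{2} \approx - 721.25 i$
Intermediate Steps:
$Q{\left(H,V \right)} = V + 2 H$
$F{\left(y \right)} = 1 - y$ ($F{\left(y \right)} = y - \left(-1 + 2 y\right) = 1 - y$)
$- 170 \sqrt{F{\left(5 \right)} - 14} = - 170 \sqrt{\left(1 - 5\right) - 14} = - 170 \sqrt{-4 - 14} = - 170 \sqrt{-18} = - 170 \cdot 3 i \sqrt{2} = - 510 i \sqrt{2}$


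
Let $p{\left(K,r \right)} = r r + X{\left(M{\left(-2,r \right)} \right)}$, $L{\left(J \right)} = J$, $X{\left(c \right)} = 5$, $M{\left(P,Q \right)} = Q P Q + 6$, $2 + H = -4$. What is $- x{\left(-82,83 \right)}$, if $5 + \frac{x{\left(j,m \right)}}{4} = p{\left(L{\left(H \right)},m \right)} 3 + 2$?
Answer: $-82716$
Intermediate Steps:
$H = -6$ ($H = -2 - 4 = -6$)
$M{\left(P,Q \right)} = 6 + P Q^{2}$ ($M{\left(P,Q \right)} = P Q Q + 6 = P Q^{2} + 6 = 6 + P Q^{2}$)
$p{\left(K,r \right)} = 5 + r^{2}$ ($p{\left(K,r \right)} = r r + 5 = r^{2} + 5 = 5 + r^{2}$)
$x{\left(j,m \right)} = 48 + 12 m^{2}$ ($x{\left(j,m \right)} = -20 + 4 \left(\left(5 + m^{2}\right) 3 + 2\right) = -20 + 4 \left(\left(15 + 3 m^{2}\right) + 2\right) = -20 + 4 \left(17 + 3 m^{2}\right) = -20 + \left(68 + 12 m^{2}\right) = 48 + 12 m^{2}$)
$- x{\left(-82,83 \right)} = - (48 + 12 \cdot 83^{2}) = - (48 + 12 \cdot 6889) = - (48 + 82668) = \left(-1\right) 82716 = -82716$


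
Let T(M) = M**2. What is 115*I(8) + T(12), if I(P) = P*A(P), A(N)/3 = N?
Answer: 22224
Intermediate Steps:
A(N) = 3*N
I(P) = 3*P**2 (I(P) = P*(3*P) = 3*P**2)
115*I(8) + T(12) = 115*(3*8**2) + 12**2 = 115*(3*64) + 144 = 115*192 + 144 = 22080 + 144 = 22224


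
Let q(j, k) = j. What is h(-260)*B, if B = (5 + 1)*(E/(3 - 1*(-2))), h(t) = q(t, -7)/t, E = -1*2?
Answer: -12/5 ≈ -2.4000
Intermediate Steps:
E = -2
h(t) = 1 (h(t) = t/t = 1)
B = -12/5 (B = (5 + 1)*(-2/(3 - 1*(-2))) = 6*(-2/(3 + 2)) = 6*(-2/5) = -12/5 ≈ -2.4000)
h(-260)*B = 1*(-12/5) = -12/5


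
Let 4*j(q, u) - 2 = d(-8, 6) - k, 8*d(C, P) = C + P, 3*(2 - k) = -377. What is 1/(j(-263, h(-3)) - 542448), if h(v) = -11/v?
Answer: -48/26039015 ≈ -1.8434e-6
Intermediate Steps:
k = 383/3 (k = 2 - ⅓*(-377) = 2 + 377/3 = 383/3 ≈ 127.67)
d(C, P) = C/8 + P/8 (d(C, P) = (C + P)/8 = C/8 + P/8)
j(q, u) = -1511/48 (j(q, u) = ½ + (((⅛)*(-8) + (⅛)*6) - 1*383/3)/4 = ½ + ((-1 + ¾) - 383/3)/4 = ½ + (-¼ - 383/3)/4 = ½ + (¼)*(-1535/12) = ½ - 1535/48 = -1511/48)
1/(j(-263, h(-3)) - 542448) = 1/(-1511/48 - 542448) = 1/(-26039015/48) = -48/26039015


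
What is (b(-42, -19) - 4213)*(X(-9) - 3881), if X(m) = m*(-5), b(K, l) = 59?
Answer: 15934744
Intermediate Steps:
X(m) = -5*m
(b(-42, -19) - 4213)*(X(-9) - 3881) = (59 - 4213)*(-5*(-9) - 3881) = -4154*(45 - 3881) = -4154*(-3836) = 15934744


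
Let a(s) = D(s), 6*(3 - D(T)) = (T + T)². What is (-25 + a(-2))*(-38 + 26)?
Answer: 296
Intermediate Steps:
D(T) = 3 - 2*T²/3 (D(T) = 3 - (T + T)²/6 = 3 - 4*T²/6 = 3 - 2*T²/3)
a(s) = 3 - 2*s²/3
(-25 + a(-2))*(-38 + 26) = (-25 + (3 - ⅔*(-2)²))*(-38 + 26) = (-25 + (3 - ⅔*4))*(-12) = (-25 + (3 - 8/3))*(-12) = (-25 + ⅓)*(-12) = -74/3*(-12) = 296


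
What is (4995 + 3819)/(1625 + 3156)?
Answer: 8814/4781 ≈ 1.8435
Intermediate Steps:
(4995 + 3819)/(1625 + 3156) = 8814/4781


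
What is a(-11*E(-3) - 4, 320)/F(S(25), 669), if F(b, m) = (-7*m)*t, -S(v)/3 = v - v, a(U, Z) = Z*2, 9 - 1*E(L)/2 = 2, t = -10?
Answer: 64/4683 ≈ 0.013666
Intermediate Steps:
E(L) = 14 (E(L) = 18 - 2*2 = 18 - 4 = 14)
a(U, Z) = 2*Z
S(v) = 0 (S(v) = -3*(v - v) = -3*0 = 0)
F(b, m) = 70*m (F(b, m) = -7*m*(-10) = 70*m)
a(-11*E(-3) - 4, 320)/F(S(25), 669) = (2*320)/((70*669)) = 640/46830 = 640*(1/46830) = 64/4683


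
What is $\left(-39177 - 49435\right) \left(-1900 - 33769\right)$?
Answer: $3160701428$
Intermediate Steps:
$\left(-39177 - 49435\right) \left(-1900 - 33769\right) = \left(-88612\right) \left(-35669\right) = 3160701428$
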